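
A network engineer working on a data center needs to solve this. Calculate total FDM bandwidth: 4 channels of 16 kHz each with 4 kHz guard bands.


Given: 4 channels, 16 kHz each, guard = 4 kHz
Channel bandwidth = 4 * 16 = 64 kHz
Guard bands = 3 gaps * 4 kHz = 12 kHz
Total = 64 + 12 = 76 kHz

76


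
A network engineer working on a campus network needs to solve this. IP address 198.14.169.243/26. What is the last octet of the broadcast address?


Given: IP = 198.14.169.243, prefix = /26
Host bits = 32 - 26 = 6
Network last octet = 243 AND mask = 192
Host part size = 2^6 - 1 = 63
Broadcast last octet = 192 OR 63 = 255

255


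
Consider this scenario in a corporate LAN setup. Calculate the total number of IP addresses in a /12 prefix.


Given: CIDR prefix /12
Host bits = 32 - 12 = 20
Total addresses = 2^20 = 1048576

1048576


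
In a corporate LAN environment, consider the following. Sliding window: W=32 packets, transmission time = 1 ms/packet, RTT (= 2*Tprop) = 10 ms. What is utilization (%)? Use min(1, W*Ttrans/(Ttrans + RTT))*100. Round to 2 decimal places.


Given: W = 32, Ttrans = 1 ms, RTT = 10 ms (= 2 * Tprop, Tprop = 5 ms)
Cycle time = Ttrans + RTT = 1 + 10 = 11 ms (first packet sent until its ACK returns)
W * Ttrans = 32 * 1 = 32 ms of sending per cycle
W * Ttrans / (Ttrans + RTT) = 32 / 11 = 2.909091
U = min(1, 2.909091) = 1.000000
U% = 100.00%

100.00


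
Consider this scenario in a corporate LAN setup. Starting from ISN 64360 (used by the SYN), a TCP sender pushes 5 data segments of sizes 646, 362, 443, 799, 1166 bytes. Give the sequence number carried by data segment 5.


The SYN occupies sequence number ISN = 64360, so the first data byte is ISN + 1 = 64361.
SEQ of data segment i = (ISN + 1) + sum of payload sizes of segments 1..i-1.
Segment 1: SEQ = 64361, payload = 646 bytes
Segment 2: SEQ = 65007, payload = 362 bytes
Segment 3: SEQ = 65369, payload = 443 bytes
Segment 4: SEQ = 65812, payload = 799 bytes
Segment 5: SEQ = 66611, payload = 1166 bytes
SEQ of segment 5 = 64361 + 646 + 362 + 443 + 799 = 66611

66611


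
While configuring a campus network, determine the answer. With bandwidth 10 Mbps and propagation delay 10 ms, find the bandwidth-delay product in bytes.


Given: bandwidth = 10 Mbps, delay = 10 ms
BDP in bits = 10 * 10^6 * 10 / 1000
BDP in bits = 100000
BDP in bytes = 100000 / 8 = 12500

12500


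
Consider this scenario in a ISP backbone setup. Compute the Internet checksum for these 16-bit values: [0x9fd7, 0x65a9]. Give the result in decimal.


Given words: [0x9fd7, 0x65a9]
Step 1: Sum all words
Raw sum = 40919 + 26025 = 66944
Step 2: Fold carry: (1408 + 1) = 1409
One's complement = ~1409 & 0xFFFF = 64126

64126


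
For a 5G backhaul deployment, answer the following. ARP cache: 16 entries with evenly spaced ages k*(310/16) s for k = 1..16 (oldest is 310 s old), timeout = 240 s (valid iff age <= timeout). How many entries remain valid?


Ages are k * 310/16 s for k = 1..16 (spacing = 19.3750 s).
Entry k is valid iff k * 310/16 <= 240 iff k <= 16 * 240 / 310 = 12.3871
n_valid = floor(12.3871) = 12
(n_stale = 16 - 12 = 4)

12


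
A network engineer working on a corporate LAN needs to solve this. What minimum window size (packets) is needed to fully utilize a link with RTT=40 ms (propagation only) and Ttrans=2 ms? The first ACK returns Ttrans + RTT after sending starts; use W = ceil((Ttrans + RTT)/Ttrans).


Given: Ttrans = 2 ms, RTT = 40 ms (= 2 * Tprop, Tprop = 20 ms)
Time until first ACK returns = Ttrans + RTT = 2 + 40 = 42 ms
Need W * Ttrans >= Ttrans + RTT  ->  W >= (Ttrans + RTT) / Ttrans
(Ttrans + RTT) / Ttrans = 42 / 2 = 21
W_min = ceil(21) = 21

21


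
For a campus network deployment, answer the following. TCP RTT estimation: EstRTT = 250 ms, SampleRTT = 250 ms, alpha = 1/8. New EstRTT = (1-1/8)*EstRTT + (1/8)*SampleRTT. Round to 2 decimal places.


Given: EstRTT = 250 ms, SampleRTT = 250 ms, alpha = 1/8
New EstRTT = (1 - alpha) * EstRTT + alpha * SampleRTT
(7/8) * 250 = 218.75
(1/8) * 250 = 31.25
New EstRTT = 218.75 + 31.25 = 250 ms -> 250.00 ms (2 dp)

250.00


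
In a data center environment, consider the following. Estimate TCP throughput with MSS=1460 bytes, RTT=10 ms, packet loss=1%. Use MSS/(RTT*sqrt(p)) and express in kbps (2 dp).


Given: MSS = 1460 bytes, RTT = 10 ms, loss = 1%
RTT in seconds = 10 / 1000 = 0.01
Loss rate = 1% = 0.01
sqrt(loss) = sqrt(0.01) = 0.1
Throughput (bytes/s) = 1460 / (0.01 * 0.1) = 1460000.0000
Throughput (kbps) = 1460000.0000 * 8 / 1000 = 11680.000000 -> 11680.00 kbps (2 dp)

11680.00


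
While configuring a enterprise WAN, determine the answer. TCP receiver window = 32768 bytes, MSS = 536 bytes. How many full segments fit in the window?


Given: RWND = 32768 bytes, MSS = 536 bytes
Full segments = floor(RWND / MSS)
Full segments = floor(32768 / 536)
Full segments = floor(61.1343) = 61

61


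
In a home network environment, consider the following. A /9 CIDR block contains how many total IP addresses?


Given: CIDR prefix /9
Host bits = 32 - 9 = 23
Total addresses = 2^23 = 8388608

8388608


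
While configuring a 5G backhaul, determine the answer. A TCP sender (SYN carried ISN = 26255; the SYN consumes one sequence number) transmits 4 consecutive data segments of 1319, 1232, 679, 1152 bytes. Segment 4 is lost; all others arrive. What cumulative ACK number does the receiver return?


SYN uses sequence number 26255; first data byte = ISN + 1 = 26256.
Segment 1: SEQ = 26256, len = 1319 B, covers [26256, 27574]
Segment 2: SEQ = 27575, len = 1232 B, covers [27575, 28806]
Segment 3: SEQ = 28807, len = 679 B, covers [28807, 29485]
Segment 4: SEQ = 29486, len = 1152 B, covers [29486, 30637] [LOST]
In-order data received: bytes [26256, 29485] (segments 1..3).
Segment 4 missing -> gap begins at byte 29486.
Cumulative ACK = next expected in-order byte = 26256 + 1319 + 1232 + 679 = 29486

29486


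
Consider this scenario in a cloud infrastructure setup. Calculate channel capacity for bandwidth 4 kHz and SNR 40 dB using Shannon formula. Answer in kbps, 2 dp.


Given: B = 4 kHz, SNR = 40 dB
SNR linear = 10^(40/10) = 10000
1 + SNR = 10001
log2(10001) = 13.2878566418
C = 4 * 1000 * 13.2878566418 = 53151.4266 bps
C = 53.151427 kbps -> 53.15 kbps (2 dp)

53.15


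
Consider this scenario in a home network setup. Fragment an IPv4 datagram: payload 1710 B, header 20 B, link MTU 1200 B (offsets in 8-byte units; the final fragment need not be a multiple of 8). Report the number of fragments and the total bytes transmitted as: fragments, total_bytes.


Max data per non-final fragment = floor((MTU - header)/8)*8 = floor((1200 - 20)/8)*8 = floor(1180/8)*8 = 1176 B
Final fragment needs no 8-byte alignment: it can carry up to MTU - header = 1180 B
Non-final fragments needed = ceil((payload - 1180) / 1176) = ceil(530/1176) = ceil(0.4507) = 1
Number of fragments = 1 + 1 = 2
Fragment sizes (data): 1 * 1176 B + 534 B (last, 534 <= 1180 OK)
Total bytes sent = payload + n_frags * header = 1710 + 2*20 = 1710 + 40 = 1750 B

2, 1750


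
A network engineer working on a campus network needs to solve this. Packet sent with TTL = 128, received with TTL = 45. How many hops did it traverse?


Given: initial TTL = 128, received TTL = 45
Hops = initial TTL - received TTL
Hops = 128 - 45 = 83

83


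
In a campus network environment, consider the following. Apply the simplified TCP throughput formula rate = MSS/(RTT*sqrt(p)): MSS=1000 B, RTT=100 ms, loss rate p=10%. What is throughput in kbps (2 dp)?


Given: MSS = 1000 bytes, RTT = 100 ms, loss = 10%
RTT in seconds = 100 / 1000 = 0.1
Loss rate = 10% = 0.1
sqrt(loss) = sqrt(0.1) = 0.316227766017
Throughput (bytes/s) = 1000 / (0.1 * 0.316227766017) = 31622.7766
Throughput (kbps) = 31622.7766 * 8 / 1000 = 252.982213 -> 252.98 kbps (2 dp)

252.98


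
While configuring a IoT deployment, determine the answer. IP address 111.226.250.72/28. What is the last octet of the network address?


Given: IP = 111.226.250.72, prefix = /28
Subnet mask = 255.255.255.240
Last octet of IP: 72
Last octet of mask: 240
Network last octet = 72 AND 240 = 64

64


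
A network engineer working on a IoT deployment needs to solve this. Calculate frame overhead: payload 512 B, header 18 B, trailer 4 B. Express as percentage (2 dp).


Given: payload = 512 B, header = 18 B, trailer = 4 B
Overhead bytes = header + trailer = 18 + 4 = 22
Total frame = payload + overhead = 512 + 22 = 534
Overhead % = 22 / 534 * 100 = 4.1199% -> 4.12% (2 dp)

4.12


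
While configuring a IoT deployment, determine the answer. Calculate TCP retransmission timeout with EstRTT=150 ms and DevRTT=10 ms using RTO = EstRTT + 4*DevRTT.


Given: EstRTT = 150 ms, DevRTT = 10 ms
Timeout = EstRTT + 4 * DevRTT
4 * DevRTT = 4 * 10 = 40
Timeout = 150 + 40 = 190 ms

190


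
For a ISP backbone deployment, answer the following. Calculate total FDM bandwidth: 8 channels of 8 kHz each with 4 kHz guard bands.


Given: 8 channels, 8 kHz each, guard = 4 kHz
Channel bandwidth = 8 * 8 = 64 kHz
Guard bands = 7 gaps * 4 kHz = 28 kHz
Total = 64 + 28 = 92 kHz

92


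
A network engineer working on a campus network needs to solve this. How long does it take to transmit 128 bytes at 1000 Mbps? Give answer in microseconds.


Given: packet = 128 bytes, bandwidth = 1000 Mbps
Packet in bits = 128 * 8 = 1024 bits
Bandwidth = 1000 * 10^6 = 1000000000 bps
Time = 1024 / 1000000000 seconds
Time in us = 1024 * 10^6 / 1000000000 = 1.024

1.024


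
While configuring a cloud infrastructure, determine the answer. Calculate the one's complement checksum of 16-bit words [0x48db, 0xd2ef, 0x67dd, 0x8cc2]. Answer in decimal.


Given words: [0x48db, 0xd2ef, 0x67dd, 0x8cc2]
Step 1: Sum all words
Raw sum = 18651 + 53999 + 26589 + 36034 = 135273
Step 2: Fold carry: (4201 + 2) = 4203
One's complement = ~4203 & 0xFFFF = 61332

61332


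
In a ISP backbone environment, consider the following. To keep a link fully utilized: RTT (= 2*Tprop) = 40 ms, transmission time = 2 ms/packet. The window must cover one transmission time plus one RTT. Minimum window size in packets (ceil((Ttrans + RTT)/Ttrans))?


Given: Ttrans = 2 ms, RTT = 40 ms (= 2 * Tprop, Tprop = 20 ms)
Time until first ACK returns = Ttrans + RTT = 2 + 40 = 42 ms
Need W * Ttrans >= Ttrans + RTT  ->  W >= (Ttrans + RTT) / Ttrans
(Ttrans + RTT) / Ttrans = 42 / 2 = 21
W_min = ceil(21) = 21

21


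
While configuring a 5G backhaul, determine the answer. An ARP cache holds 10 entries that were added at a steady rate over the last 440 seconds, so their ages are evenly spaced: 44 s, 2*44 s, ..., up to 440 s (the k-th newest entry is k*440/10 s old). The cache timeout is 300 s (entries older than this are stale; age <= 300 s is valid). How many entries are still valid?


Ages are k * 440/10 s for k = 1..10 (spacing = 44.0000 s).
Entry k is valid iff k * 440/10 <= 300 iff k <= 10 * 300 / 440 = 6.8182
n_valid = floor(6.8182) = 6
(n_stale = 10 - 6 = 4)

6


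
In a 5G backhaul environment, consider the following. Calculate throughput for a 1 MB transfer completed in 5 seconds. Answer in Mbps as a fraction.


Given: file = 1 MB, time = 5 s
File in Mb = 1 * 8 = 8 Mb
Throughput = 8 / 5 Mbps
Throughput = 8/5 Mbps

8/5


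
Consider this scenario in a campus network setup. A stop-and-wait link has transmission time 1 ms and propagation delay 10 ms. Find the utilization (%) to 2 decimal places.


Given: Ttrans = 1 ms, Tprop = 10 ms
RTT = 2 * Tprop = 2 * 10 = 20 ms
U = Ttrans / (Ttrans + RTT)
U = 1 / (1 + 20)
U = 1 / 21 = 0.047619
U% = 4.76%

4.76


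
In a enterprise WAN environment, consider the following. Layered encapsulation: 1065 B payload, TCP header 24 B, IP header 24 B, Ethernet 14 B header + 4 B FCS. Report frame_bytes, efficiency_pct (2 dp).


TCP segment = 1065 + 24 = 1089 B
IP packet = 1089 + 24 = 1113 B
Ethernet frame = 1113 + 14 + 4 = 1131 B
Efficiency = app / frame = 1065 / 1131 = 0.941645 = 94.1645% -> 94.16% (2 dp)

1131, 94.16


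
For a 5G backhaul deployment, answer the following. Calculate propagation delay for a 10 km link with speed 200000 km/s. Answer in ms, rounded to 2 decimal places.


Given: distance = 10 km, speed = 200000 km/s
Delay = distance / speed = 10 / 200000 seconds
Delay in ms = 10 * 1000 / 200000
Delay = 0.0500 ms
Rounded to 2 dp = 0.05 ms

0.05


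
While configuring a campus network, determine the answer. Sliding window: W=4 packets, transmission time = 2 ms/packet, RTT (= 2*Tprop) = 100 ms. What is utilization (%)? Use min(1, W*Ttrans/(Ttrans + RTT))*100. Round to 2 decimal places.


Given: W = 4, Ttrans = 2 ms, RTT = 100 ms (= 2 * Tprop, Tprop = 50 ms)
Cycle time = Ttrans + RTT = 2 + 100 = 102 ms (first packet sent until its ACK returns)
W * Ttrans = 4 * 2 = 8 ms of sending per cycle
W * Ttrans / (Ttrans + RTT) = 8 / 102 = 0.078431
U = min(1, 0.078431) = 0.078431
U% = 7.84%

7.84


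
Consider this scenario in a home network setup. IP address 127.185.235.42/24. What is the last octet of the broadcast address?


Given: IP = 127.185.235.42, prefix = /24
Host bits = 32 - 24 = 8
Network last octet = 42 AND mask = 0
Host part size = 2^8 - 1 = 255
Broadcast last octet = 0 OR 255 = 255

255


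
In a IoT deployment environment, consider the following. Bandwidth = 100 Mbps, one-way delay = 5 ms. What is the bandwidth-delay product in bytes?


Given: bandwidth = 100 Mbps, delay = 5 ms
BDP in bits = 100 * 10^6 * 5 / 1000
BDP in bits = 500000
BDP in bytes = 500000 / 8 = 62500

62500


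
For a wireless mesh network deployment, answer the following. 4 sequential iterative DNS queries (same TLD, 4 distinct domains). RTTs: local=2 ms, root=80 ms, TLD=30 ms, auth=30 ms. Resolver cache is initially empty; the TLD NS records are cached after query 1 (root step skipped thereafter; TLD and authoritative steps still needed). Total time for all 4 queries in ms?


Lookup 1 (cold cache): local + root + TLD + auth = 2 + 80 + 30 + 30 = 142 ms
Lookups 2..4 (TLD NS cached -> skip root; new domain -> still ask TLD and auth): local + TLD + auth = 2 + 30 + 30 = 62 ms each
Remaining 3 lookups: 3 * 62 = 186 ms
Total = 142 + 186 = 328 ms

328


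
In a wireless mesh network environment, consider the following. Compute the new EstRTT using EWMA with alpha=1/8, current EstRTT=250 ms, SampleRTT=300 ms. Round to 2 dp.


Given: EstRTT = 250 ms, SampleRTT = 300 ms, alpha = 1/8
New EstRTT = (1 - alpha) * EstRTT + alpha * SampleRTT
(7/8) * 250 = 218.75
(1/8) * 300 = 37.5
New EstRTT = 218.75 + 37.5 = 256.25 ms -> 256.25 ms (2 dp)

256.25


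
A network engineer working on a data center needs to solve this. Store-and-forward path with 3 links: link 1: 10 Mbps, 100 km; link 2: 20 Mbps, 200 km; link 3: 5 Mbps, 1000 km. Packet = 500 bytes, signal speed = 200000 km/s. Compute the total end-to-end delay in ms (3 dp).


Packet = 500 bytes = 4000 bits. Store-and-forward: sum (t_trans + t_prop) per link.
Link 1: t_trans = 4000/(10*10^6) s = 0.4000 ms; t_prop = 100/200000 s = 0.5000 ms; subtotal = 0.9000 ms
Link 2: t_trans = 4000/(20*10^6) s = 0.2000 ms; t_prop = 200/200000 s = 1.0000 ms; subtotal = 1.2000 ms
Link 3: t_trans = 4000/(5*10^6) s = 0.8000 ms; t_prop = 1000/200000 s = 5.0000 ms; subtotal = 5.8000 ms
End-to-end = 0.9000 + 1.2000 + 5.8000 = 7.9000 ms -> 7.900 ms (3 dp)

7.900


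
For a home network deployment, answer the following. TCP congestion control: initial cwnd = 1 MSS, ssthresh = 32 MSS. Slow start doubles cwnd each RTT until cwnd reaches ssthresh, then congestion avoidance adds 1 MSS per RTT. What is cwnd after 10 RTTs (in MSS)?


RTT 0: cwnd = 1 MSS (initial)
RTT 1: cwnd = 2 MSS (slow start, doubled)
RTT 2: cwnd = 4 MSS (slow start, doubled)
RTT 3: cwnd = 8 MSS (slow start, doubled)
RTT 4: cwnd = 16 MSS (slow start, doubled)
RTT 5: cwnd = 32 MSS (slow start, doubled)
RTT 6: cwnd = 33 MSS (congestion avoidance, +1)
RTT 7: cwnd = 34 MSS (congestion avoidance, +1)
RTT 8: cwnd = 35 MSS (congestion avoidance, +1)
RTT 9: cwnd = 36 MSS (congestion avoidance, +1)
RTT 10: cwnd = 37 MSS (congestion avoidance, +1)

37


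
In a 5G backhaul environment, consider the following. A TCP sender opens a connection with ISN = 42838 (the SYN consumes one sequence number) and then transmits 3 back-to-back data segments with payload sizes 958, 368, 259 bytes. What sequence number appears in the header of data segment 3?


The SYN occupies sequence number ISN = 42838, so the first data byte is ISN + 1 = 42839.
SEQ of data segment i = (ISN + 1) + sum of payload sizes of segments 1..i-1.
Segment 1: SEQ = 42839, payload = 958 bytes
Segment 2: SEQ = 43797, payload = 368 bytes
Segment 3: SEQ = 44165, payload = 259 bytes
SEQ of segment 3 = 42839 + 958 + 368 = 44165

44165


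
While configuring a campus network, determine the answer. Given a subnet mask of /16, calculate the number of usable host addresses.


Given: subnet mask /16
Host bits = 32 - 16 = 16
Total addresses = 2^16 = 65536
Usable hosts = 65536 - 2 (network + broadcast) = 65534

65534


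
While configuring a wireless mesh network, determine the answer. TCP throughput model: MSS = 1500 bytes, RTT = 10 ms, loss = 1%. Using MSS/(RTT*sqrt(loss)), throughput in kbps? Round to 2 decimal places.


Given: MSS = 1500 bytes, RTT = 10 ms, loss = 1%
RTT in seconds = 10 / 1000 = 0.01
Loss rate = 1% = 0.01
sqrt(loss) = sqrt(0.01) = 0.1
Throughput (bytes/s) = 1500 / (0.01 * 0.1) = 1500000.0000
Throughput (kbps) = 1500000.0000 * 8 / 1000 = 12000.000000 -> 12000.00 kbps (2 dp)

12000.00


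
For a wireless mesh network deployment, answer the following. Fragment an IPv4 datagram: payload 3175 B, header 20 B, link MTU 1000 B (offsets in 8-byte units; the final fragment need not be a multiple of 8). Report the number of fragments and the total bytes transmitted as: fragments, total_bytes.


Max data per non-final fragment = floor((MTU - header)/8)*8 = floor((1000 - 20)/8)*8 = floor(980/8)*8 = 976 B
Final fragment needs no 8-byte alignment: it can carry up to MTU - header = 980 B
Non-final fragments needed = ceil((payload - 980) / 976) = ceil(2195/976) = ceil(2.2490) = 3
Number of fragments = 3 + 1 = 4
Fragment sizes (data): 3 * 976 B + 247 B (last, 247 <= 980 OK)
Total bytes sent = payload + n_frags * header = 3175 + 4*20 = 3175 + 80 = 3255 B

4, 3255


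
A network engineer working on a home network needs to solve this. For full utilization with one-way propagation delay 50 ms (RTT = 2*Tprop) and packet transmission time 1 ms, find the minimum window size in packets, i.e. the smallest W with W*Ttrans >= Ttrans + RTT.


Given: Ttrans = 1 ms, RTT = 100 ms (= 2 * Tprop, Tprop = 50 ms)
Time until first ACK returns = Ttrans + RTT = 1 + 100 = 101 ms
Need W * Ttrans >= Ttrans + RTT  ->  W >= (Ttrans + RTT) / Ttrans
(Ttrans + RTT) / Ttrans = 101 / 1 = 101
W_min = ceil(101) = 101

101


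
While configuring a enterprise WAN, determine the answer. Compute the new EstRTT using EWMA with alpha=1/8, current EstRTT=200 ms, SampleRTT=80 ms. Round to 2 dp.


Given: EstRTT = 200 ms, SampleRTT = 80 ms, alpha = 1/8
New EstRTT = (1 - alpha) * EstRTT + alpha * SampleRTT
(7/8) * 200 = 175
(1/8) * 80 = 10
New EstRTT = 175 + 10 = 185 ms -> 185.00 ms (2 dp)

185.00


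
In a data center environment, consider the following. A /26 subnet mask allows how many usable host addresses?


Given: subnet mask /26
Host bits = 32 - 26 = 6
Total addresses = 2^6 = 64
Usable hosts = 64 - 2 (network + broadcast) = 62

62


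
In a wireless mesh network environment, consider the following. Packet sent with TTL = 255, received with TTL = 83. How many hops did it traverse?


Given: initial TTL = 255, received TTL = 83
Hops = initial TTL - received TTL
Hops = 255 - 83 = 172

172


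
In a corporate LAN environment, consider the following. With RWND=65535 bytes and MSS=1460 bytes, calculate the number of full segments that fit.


Given: RWND = 65535 bytes, MSS = 1460 bytes
Full segments = floor(RWND / MSS)
Full segments = floor(65535 / 1460)
Full segments = floor(44.887) = 44

44


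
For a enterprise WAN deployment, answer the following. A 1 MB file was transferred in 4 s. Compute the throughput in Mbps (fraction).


Given: file = 1 MB, time = 4 s
File in Mb = 1 * 8 = 8 Mb
Throughput = 8 / 4 Mbps
Throughput = 2 Mbps

2


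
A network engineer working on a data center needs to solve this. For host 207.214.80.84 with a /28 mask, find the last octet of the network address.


Given: IP = 207.214.80.84, prefix = /28
Subnet mask = 255.255.255.240
Last octet of IP: 84
Last octet of mask: 240
Network last octet = 84 AND 240 = 80

80


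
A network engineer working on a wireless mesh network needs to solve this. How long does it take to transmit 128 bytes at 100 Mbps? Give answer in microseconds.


Given: packet = 128 bytes, bandwidth = 100 Mbps
Packet in bits = 128 * 8 = 1024 bits
Bandwidth = 100 * 10^6 = 100000000 bps
Time = 1024 / 100000000 seconds
Time in us = 1024 * 10^6 / 100000000 = 10.24

10.24


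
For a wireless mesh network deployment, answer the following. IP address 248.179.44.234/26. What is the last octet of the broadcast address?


Given: IP = 248.179.44.234, prefix = /26
Host bits = 32 - 26 = 6
Network last octet = 234 AND mask = 192
Host part size = 2^6 - 1 = 63
Broadcast last octet = 192 OR 63 = 255

255


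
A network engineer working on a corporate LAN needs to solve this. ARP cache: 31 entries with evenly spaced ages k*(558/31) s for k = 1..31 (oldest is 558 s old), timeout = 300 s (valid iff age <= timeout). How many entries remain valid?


Ages are k * 558/31 s for k = 1..31 (spacing = 18.0000 s).
Entry k is valid iff k * 558/31 <= 300 iff k <= 31 * 300 / 558 = 16.6667
n_valid = floor(16.6667) = 16
(n_stale = 31 - 16 = 15)

16


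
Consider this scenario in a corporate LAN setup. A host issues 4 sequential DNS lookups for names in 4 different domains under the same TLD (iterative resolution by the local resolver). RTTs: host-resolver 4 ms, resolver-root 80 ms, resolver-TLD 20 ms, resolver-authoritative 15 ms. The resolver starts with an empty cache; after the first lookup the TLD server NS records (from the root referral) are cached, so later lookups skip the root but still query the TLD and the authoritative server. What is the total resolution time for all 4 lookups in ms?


Lookup 1 (cold cache): local + root + TLD + auth = 4 + 80 + 20 + 15 = 119 ms
Lookups 2..4 (TLD NS cached -> skip root; new domain -> still ask TLD and auth): local + TLD + auth = 4 + 20 + 15 = 39 ms each
Remaining 3 lookups: 3 * 39 = 117 ms
Total = 119 + 117 = 236 ms

236


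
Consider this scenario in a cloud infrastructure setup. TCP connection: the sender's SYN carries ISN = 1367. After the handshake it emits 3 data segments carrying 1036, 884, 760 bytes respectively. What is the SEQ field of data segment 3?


The SYN occupies sequence number ISN = 1367, so the first data byte is ISN + 1 = 1368.
SEQ of data segment i = (ISN + 1) + sum of payload sizes of segments 1..i-1.
Segment 1: SEQ = 1368, payload = 1036 bytes
Segment 2: SEQ = 2404, payload = 884 bytes
Segment 3: SEQ = 3288, payload = 760 bytes
SEQ of segment 3 = 1368 + 1036 + 884 = 3288

3288


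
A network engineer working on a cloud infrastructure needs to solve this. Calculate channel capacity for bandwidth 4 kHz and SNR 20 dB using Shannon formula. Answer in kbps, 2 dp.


Given: B = 4 kHz, SNR = 20 dB
SNR linear = 10^(20/10) = 100
1 + SNR = 101
log2(101) = 6.6582114828
C = 4 * 1000 * 6.6582114828 = 26632.8459 bps
C = 26.632846 kbps -> 26.63 kbps (2 dp)

26.63


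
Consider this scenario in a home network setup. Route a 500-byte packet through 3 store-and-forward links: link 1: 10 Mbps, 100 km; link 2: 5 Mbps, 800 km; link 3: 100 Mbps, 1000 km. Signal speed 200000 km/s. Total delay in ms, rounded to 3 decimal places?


Packet = 500 bytes = 4000 bits. Store-and-forward: sum (t_trans + t_prop) per link.
Link 1: t_trans = 4000/(10*10^6) s = 0.4000 ms; t_prop = 100/200000 s = 0.5000 ms; subtotal = 0.9000 ms
Link 2: t_trans = 4000/(5*10^6) s = 0.8000 ms; t_prop = 800/200000 s = 4.0000 ms; subtotal = 4.8000 ms
Link 3: t_trans = 4000/(100*10^6) s = 0.0400 ms; t_prop = 1000/200000 s = 5.0000 ms; subtotal = 5.0400 ms
End-to-end = 0.9000 + 4.8000 + 5.0400 = 10.7400 ms -> 10.740 ms (3 dp)

10.740


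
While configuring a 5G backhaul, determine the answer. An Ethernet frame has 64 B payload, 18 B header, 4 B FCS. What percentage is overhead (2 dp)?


Given: payload = 64 B, header = 18 B, trailer = 4 B
Overhead bytes = header + trailer = 18 + 4 = 22
Total frame = payload + overhead = 64 + 22 = 86
Overhead % = 22 / 86 * 100 = 25.5814% -> 25.58% (2 dp)

25.58


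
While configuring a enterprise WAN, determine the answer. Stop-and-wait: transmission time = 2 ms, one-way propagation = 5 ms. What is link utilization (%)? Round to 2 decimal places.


Given: Ttrans = 2 ms, Tprop = 5 ms
RTT = 2 * Tprop = 2 * 5 = 10 ms
U = Ttrans / (Ttrans + RTT)
U = 2 / (2 + 10)
U = 2 / 12 = 0.166667
U% = 16.67%

16.67


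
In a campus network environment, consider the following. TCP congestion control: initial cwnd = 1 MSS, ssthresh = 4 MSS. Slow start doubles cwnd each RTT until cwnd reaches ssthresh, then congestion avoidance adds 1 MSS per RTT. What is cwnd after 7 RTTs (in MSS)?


RTT 0: cwnd = 1 MSS (initial)
RTT 1: cwnd = 2 MSS (slow start, doubled)
RTT 2: cwnd = 4 MSS (slow start, doubled)
RTT 3: cwnd = 5 MSS (congestion avoidance, +1)
RTT 4: cwnd = 6 MSS (congestion avoidance, +1)
RTT 5: cwnd = 7 MSS (congestion avoidance, +1)
RTT 6: cwnd = 8 MSS (congestion avoidance, +1)
RTT 7: cwnd = 9 MSS (congestion avoidance, +1)

9


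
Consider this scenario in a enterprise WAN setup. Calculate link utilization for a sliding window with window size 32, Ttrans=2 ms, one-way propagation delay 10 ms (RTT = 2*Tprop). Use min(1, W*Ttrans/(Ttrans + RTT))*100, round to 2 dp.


Given: W = 32, Ttrans = 2 ms, RTT = 20 ms (= 2 * Tprop, Tprop = 10 ms)
Cycle time = Ttrans + RTT = 2 + 20 = 22 ms (first packet sent until its ACK returns)
W * Ttrans = 32 * 2 = 64 ms of sending per cycle
W * Ttrans / (Ttrans + RTT) = 64 / 22 = 2.909091
U = min(1, 2.909091) = 1.000000
U% = 100.00%

100.00


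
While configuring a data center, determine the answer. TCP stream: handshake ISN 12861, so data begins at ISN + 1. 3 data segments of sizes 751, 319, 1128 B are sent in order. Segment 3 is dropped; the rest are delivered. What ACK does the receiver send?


SYN uses sequence number 12861; first data byte = ISN + 1 = 12862.
Segment 1: SEQ = 12862, len = 751 B, covers [12862, 13612]
Segment 2: SEQ = 13613, len = 319 B, covers [13613, 13931]
Segment 3: SEQ = 13932, len = 1128 B, covers [13932, 15059] [LOST]
In-order data received: bytes [12862, 13931] (segments 1..2).
Segment 3 missing -> gap begins at byte 13932.
Cumulative ACK = next expected in-order byte = 12862 + 751 + 319 = 13932

13932


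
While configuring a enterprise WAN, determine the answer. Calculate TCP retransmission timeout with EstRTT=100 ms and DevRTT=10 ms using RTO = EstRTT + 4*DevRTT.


Given: EstRTT = 100 ms, DevRTT = 10 ms
Timeout = EstRTT + 4 * DevRTT
4 * DevRTT = 4 * 10 = 40
Timeout = 100 + 40 = 140 ms

140


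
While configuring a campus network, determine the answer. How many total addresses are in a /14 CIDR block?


Given: CIDR prefix /14
Host bits = 32 - 14 = 18
Total addresses = 2^18 = 262144

262144


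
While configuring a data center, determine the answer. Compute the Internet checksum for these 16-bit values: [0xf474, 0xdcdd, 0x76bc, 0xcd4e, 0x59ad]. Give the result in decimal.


Given words: [0xf474, 0xdcdd, 0x76bc, 0xcd4e, 0x59ad]
Step 1: Sum all words
Raw sum = 62580 + 56541 + 30396 + 52558 + 22957 = 225032
Step 2: Fold carry: (28424 + 3) = 28427
One's complement = ~28427 & 0xFFFF = 37108

37108


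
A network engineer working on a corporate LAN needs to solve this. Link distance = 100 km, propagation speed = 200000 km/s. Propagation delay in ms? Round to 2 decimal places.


Given: distance = 100 km, speed = 200000 km/s
Delay = distance / speed = 100 / 200000 seconds
Delay in ms = 100 * 1000 / 200000
Delay = 0.5000 ms
Rounded to 2 dp = 0.50 ms

0.50


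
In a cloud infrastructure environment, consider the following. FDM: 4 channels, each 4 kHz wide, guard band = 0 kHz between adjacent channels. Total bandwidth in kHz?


Given: 4 channels, 4 kHz each, guard = 0 kHz
Channel bandwidth = 4 * 4 = 16 kHz
Guard bands = 3 gaps * 0 kHz = 0 kHz
Total = 16 + 0 = 16 kHz

16


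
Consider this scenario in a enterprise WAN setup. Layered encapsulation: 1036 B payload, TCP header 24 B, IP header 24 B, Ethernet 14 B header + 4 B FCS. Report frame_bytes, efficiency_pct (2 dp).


TCP segment = 1036 + 24 = 1060 B
IP packet = 1060 + 24 = 1084 B
Ethernet frame = 1084 + 14 + 4 = 1102 B
Efficiency = app / frame = 1036 / 1102 = 0.940109 = 94.0109% -> 94.01% (2 dp)

1102, 94.01


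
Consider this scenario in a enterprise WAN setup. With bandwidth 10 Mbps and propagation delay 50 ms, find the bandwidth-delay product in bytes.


Given: bandwidth = 10 Mbps, delay = 50 ms
BDP in bits = 10 * 10^6 * 50 / 1000
BDP in bits = 500000
BDP in bytes = 500000 / 8 = 62500

62500


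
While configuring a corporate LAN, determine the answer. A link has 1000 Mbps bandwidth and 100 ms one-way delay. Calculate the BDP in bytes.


Given: bandwidth = 1000 Mbps, delay = 100 ms
BDP in bits = 1000 * 10^6 * 100 / 1000
BDP in bits = 100000000
BDP in bytes = 100000000 / 8 = 12500000

12500000


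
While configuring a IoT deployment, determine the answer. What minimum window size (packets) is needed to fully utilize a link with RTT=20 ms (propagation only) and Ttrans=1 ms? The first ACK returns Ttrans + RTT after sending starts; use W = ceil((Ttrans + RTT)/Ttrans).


Given: Ttrans = 1 ms, RTT = 20 ms (= 2 * Tprop, Tprop = 10 ms)
Time until first ACK returns = Ttrans + RTT = 1 + 20 = 21 ms
Need W * Ttrans >= Ttrans + RTT  ->  W >= (Ttrans + RTT) / Ttrans
(Ttrans + RTT) / Ttrans = 21 / 1 = 21
W_min = ceil(21) = 21

21


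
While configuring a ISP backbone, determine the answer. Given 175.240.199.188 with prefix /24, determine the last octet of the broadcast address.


Given: IP = 175.240.199.188, prefix = /24
Host bits = 32 - 24 = 8
Network last octet = 188 AND mask = 0
Host part size = 2^8 - 1 = 255
Broadcast last octet = 0 OR 255 = 255

255


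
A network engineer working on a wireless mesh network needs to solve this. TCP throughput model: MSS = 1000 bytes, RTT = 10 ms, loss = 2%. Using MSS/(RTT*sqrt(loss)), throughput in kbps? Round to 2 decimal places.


Given: MSS = 1000 bytes, RTT = 10 ms, loss = 2%
RTT in seconds = 10 / 1000 = 0.01
Loss rate = 2% = 0.02
sqrt(loss) = sqrt(0.02) = 0.141421356237
Throughput (bytes/s) = 1000 / (0.01 * 0.141421356237) = 707106.7812
Throughput (kbps) = 707106.7812 * 8 / 1000 = 5656.854249 -> 5656.85 kbps (2 dp)

5656.85


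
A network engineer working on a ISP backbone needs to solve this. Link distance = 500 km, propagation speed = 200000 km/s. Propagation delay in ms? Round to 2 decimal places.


Given: distance = 500 km, speed = 200000 km/s
Delay = distance / speed = 500 / 200000 seconds
Delay in ms = 500 * 1000 / 200000
Delay = 2.5000 ms
Rounded to 2 dp = 2.50 ms

2.50


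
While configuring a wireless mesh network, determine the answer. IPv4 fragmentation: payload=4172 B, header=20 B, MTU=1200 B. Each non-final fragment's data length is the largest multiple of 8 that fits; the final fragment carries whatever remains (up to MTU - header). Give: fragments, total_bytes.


Max data per non-final fragment = floor((MTU - header)/8)*8 = floor((1200 - 20)/8)*8 = floor(1180/8)*8 = 1176 B
Final fragment needs no 8-byte alignment: it can carry up to MTU - header = 1180 B
Non-final fragments needed = ceil((payload - 1180) / 1176) = ceil(2992/1176) = ceil(2.5442) = 3
Number of fragments = 3 + 1 = 4
Fragment sizes (data): 3 * 1176 B + 644 B (last, 644 <= 1180 OK)
Total bytes sent = payload + n_frags * header = 4172 + 4*20 = 4172 + 80 = 4252 B

4, 4252


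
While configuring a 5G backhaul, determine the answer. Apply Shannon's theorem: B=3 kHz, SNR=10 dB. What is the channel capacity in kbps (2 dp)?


Given: B = 3 kHz, SNR = 10 dB
SNR linear = 10^(10/10) = 10
1 + SNR = 11
log2(11) = 3.4594316186
C = 3 * 1000 * 3.4594316186 = 10378.2949 bps
C = 10.378295 kbps -> 10.38 kbps (2 dp)

10.38


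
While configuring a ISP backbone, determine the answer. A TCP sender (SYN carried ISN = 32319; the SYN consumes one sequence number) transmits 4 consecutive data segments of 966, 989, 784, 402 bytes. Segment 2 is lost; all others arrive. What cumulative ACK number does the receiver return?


SYN uses sequence number 32319; first data byte = ISN + 1 = 32320.
Segment 1: SEQ = 32320, len = 966 B, covers [32320, 33285]
Segment 2: SEQ = 33286, len = 989 B, covers [33286, 34274] [LOST]
Segment 3: SEQ = 34275, len = 784 B, covers [34275, 35058]
Segment 4: SEQ = 35059, len = 402 B, covers [35059, 35460]
In-order data received: bytes [32320, 33285] (segments 1..1).
Segment 2 missing -> gap begins at byte 33286; later segments buffered out of order.
Cumulative ACK = next expected in-order byte = 32320 + 966 = 33286

33286


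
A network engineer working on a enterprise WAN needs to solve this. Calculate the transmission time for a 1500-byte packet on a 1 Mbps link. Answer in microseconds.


Given: packet = 1500 bytes, bandwidth = 1 Mbps
Packet in bits = 1500 * 8 = 12000 bits
Bandwidth = 1 * 10^6 = 1000000 bps
Time = 12000 / 1000000 seconds
Time in us = 12000 * 10^6 / 1000000 = 12000

12000


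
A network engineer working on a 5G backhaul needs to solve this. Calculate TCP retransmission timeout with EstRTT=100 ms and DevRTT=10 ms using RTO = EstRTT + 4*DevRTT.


Given: EstRTT = 100 ms, DevRTT = 10 ms
Timeout = EstRTT + 4 * DevRTT
4 * DevRTT = 4 * 10 = 40
Timeout = 100 + 40 = 140 ms

140


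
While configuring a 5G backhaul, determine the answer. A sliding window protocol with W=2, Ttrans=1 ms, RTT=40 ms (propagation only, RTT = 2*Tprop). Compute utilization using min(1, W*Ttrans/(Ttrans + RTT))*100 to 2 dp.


Given: W = 2, Ttrans = 1 ms, RTT = 40 ms (= 2 * Tprop, Tprop = 20 ms)
Cycle time = Ttrans + RTT = 1 + 40 = 41 ms (first packet sent until its ACK returns)
W * Ttrans = 2 * 1 = 2 ms of sending per cycle
W * Ttrans / (Ttrans + RTT) = 2 / 41 = 0.048780
U = min(1, 0.048780) = 0.048780
U% = 4.88%

4.88


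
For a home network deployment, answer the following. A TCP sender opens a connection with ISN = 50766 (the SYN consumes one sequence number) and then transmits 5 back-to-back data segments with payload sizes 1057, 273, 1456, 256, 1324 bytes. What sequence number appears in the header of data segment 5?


The SYN occupies sequence number ISN = 50766, so the first data byte is ISN + 1 = 50767.
SEQ of data segment i = (ISN + 1) + sum of payload sizes of segments 1..i-1.
Segment 1: SEQ = 50767, payload = 1057 bytes
Segment 2: SEQ = 51824, payload = 273 bytes
Segment 3: SEQ = 52097, payload = 1456 bytes
Segment 4: SEQ = 53553, payload = 256 bytes
Segment 5: SEQ = 53809, payload = 1324 bytes
SEQ of segment 5 = 50767 + 1057 + 273 + 1456 + 256 = 53809

53809


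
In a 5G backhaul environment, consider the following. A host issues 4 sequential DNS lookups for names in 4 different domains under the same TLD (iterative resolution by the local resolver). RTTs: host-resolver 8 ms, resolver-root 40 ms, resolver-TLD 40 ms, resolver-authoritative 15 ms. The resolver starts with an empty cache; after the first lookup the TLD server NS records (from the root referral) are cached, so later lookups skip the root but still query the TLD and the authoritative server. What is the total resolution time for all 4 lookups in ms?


Lookup 1 (cold cache): local + root + TLD + auth = 8 + 40 + 40 + 15 = 103 ms
Lookups 2..4 (TLD NS cached -> skip root; new domain -> still ask TLD and auth): local + TLD + auth = 8 + 40 + 15 = 63 ms each
Remaining 3 lookups: 3 * 63 = 189 ms
Total = 103 + 189 = 292 ms

292


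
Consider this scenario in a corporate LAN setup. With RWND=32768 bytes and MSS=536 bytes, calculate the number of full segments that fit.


Given: RWND = 32768 bytes, MSS = 536 bytes
Full segments = floor(RWND / MSS)
Full segments = floor(32768 / 536)
Full segments = floor(61.1343) = 61

61


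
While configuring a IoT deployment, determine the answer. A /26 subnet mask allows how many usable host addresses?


Given: subnet mask /26
Host bits = 32 - 26 = 6
Total addresses = 2^6 = 64
Usable hosts = 64 - 2 (network + broadcast) = 62

62


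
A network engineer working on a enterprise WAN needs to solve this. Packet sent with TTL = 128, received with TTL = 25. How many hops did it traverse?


Given: initial TTL = 128, received TTL = 25
Hops = initial TTL - received TTL
Hops = 128 - 25 = 103

103


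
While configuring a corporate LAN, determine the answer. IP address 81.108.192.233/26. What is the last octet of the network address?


Given: IP = 81.108.192.233, prefix = /26
Subnet mask = 255.255.255.192
Last octet of IP: 233
Last octet of mask: 192
Network last octet = 233 AND 192 = 192

192


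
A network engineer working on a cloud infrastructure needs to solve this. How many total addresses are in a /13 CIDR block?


Given: CIDR prefix /13
Host bits = 32 - 13 = 19
Total addresses = 2^19 = 524288

524288


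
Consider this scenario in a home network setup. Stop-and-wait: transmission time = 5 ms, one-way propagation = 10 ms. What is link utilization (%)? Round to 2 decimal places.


Given: Ttrans = 5 ms, Tprop = 10 ms
RTT = 2 * Tprop = 2 * 10 = 20 ms
U = Ttrans / (Ttrans + RTT)
U = 5 / (5 + 20)
U = 5 / 25 = 0.2
U% = 20.00%

20.00


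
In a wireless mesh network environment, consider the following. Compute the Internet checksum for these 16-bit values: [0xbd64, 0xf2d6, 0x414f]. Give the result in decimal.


Given words: [0xbd64, 0xf2d6, 0x414f]
Step 1: Sum all words
Raw sum = 48484 + 62166 + 16719 = 127369
Step 2: Fold carry: (61833 + 1) = 61834
One's complement = ~61834 & 0xFFFF = 3701

3701


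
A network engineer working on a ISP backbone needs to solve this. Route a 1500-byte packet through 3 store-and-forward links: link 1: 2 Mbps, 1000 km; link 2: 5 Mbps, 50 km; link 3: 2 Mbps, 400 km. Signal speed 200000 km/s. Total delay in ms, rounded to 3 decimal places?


Packet = 1500 bytes = 12000 bits. Store-and-forward: sum (t_trans + t_prop) per link.
Link 1: t_trans = 12000/(2*10^6) s = 6.0000 ms; t_prop = 1000/200000 s = 5.0000 ms; subtotal = 11.0000 ms
Link 2: t_trans = 12000/(5*10^6) s = 2.4000 ms; t_prop = 50/200000 s = 0.2500 ms; subtotal = 2.6500 ms
Link 3: t_trans = 12000/(2*10^6) s = 6.0000 ms; t_prop = 400/200000 s = 2.0000 ms; subtotal = 8.0000 ms
End-to-end = 11.0000 + 2.6500 + 8.0000 = 21.6500 ms -> 21.650 ms (3 dp)

21.650


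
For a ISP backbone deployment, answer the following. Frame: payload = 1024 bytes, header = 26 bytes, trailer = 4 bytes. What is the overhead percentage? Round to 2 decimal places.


Given: payload = 1024 B, header = 26 B, trailer = 4 B
Overhead bytes = header + trailer = 26 + 4 = 30
Total frame = payload + overhead = 1024 + 30 = 1054
Overhead % = 30 / 1054 * 100 = 2.8463% -> 2.85% (2 dp)

2.85


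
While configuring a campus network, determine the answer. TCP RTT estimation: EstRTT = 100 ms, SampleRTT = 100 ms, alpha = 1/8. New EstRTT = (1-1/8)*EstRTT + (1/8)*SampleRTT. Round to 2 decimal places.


Given: EstRTT = 100 ms, SampleRTT = 100 ms, alpha = 1/8
New EstRTT = (1 - alpha) * EstRTT + alpha * SampleRTT
(7/8) * 100 = 87.5
(1/8) * 100 = 12.5
New EstRTT = 87.5 + 12.5 = 100 ms -> 100.00 ms (2 dp)

100.00


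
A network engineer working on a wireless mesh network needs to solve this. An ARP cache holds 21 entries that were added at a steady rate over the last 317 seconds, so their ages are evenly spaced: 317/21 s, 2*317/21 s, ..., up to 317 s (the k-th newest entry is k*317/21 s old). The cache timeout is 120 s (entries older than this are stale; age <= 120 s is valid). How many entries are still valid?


Ages are k * 317/21 s for k = 1..21 (spacing = 15.0952 s).
Entry k is valid iff k * 317/21 <= 120 iff k <= 21 * 120 / 317 = 7.9495
n_valid = floor(7.9495) = 7
(n_stale = 21 - 7 = 14)

7
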